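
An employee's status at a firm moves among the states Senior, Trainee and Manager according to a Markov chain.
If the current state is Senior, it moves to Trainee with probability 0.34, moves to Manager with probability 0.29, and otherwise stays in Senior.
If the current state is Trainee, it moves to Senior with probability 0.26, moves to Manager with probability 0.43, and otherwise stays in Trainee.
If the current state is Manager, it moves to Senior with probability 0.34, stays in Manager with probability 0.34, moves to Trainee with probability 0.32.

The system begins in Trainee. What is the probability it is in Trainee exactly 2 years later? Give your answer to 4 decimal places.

Sum over the intermediate state after 1 year:
P = P(Trainee→Senior)·P(Senior→Trainee) + P(Trainee→Trainee)·P(Trainee→Trainee) + P(Trainee→Manager)·P(Manager→Trainee)
  = 0.26×0.34 + 0.31×0.31 + 0.43×0.32
  = 0.0884 + 0.0961 + 0.1376 = 0.3221

0.3221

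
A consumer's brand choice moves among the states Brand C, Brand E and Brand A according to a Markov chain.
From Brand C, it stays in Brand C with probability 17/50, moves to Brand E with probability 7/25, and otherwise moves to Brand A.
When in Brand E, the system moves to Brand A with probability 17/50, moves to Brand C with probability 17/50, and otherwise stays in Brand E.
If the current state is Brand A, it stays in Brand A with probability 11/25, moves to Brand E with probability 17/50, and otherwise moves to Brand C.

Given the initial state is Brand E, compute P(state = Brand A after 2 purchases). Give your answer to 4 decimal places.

0.3876

Sum over the intermediate state after 1 purchase:
P = P(Brand E→Brand C)·P(Brand C→Brand A) + P(Brand E→Brand E)·P(Brand E→Brand A) + P(Brand E→Brand A)·P(Brand A→Brand A)
  = 0.34×0.38 + 0.32×0.34 + 0.34×0.44
  = 0.1292 + 0.1088 + 0.1496 = 0.3876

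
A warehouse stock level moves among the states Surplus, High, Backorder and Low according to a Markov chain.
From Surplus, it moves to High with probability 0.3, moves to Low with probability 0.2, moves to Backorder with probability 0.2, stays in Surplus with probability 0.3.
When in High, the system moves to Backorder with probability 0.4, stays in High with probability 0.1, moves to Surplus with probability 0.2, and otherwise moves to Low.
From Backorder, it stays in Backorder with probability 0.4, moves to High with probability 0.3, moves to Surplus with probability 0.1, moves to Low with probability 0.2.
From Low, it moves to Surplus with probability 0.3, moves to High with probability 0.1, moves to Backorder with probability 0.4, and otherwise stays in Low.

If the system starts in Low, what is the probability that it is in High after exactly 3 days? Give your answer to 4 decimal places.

Propagate the distribution vector 3 days from Low.
After 0 days: (0.0000, 0.0000, 0.0000, 1.0000)
After 1 day: (0.3000, 0.1000, 0.4000, 0.2000)
After 2 days: (0.2100, 0.2400, 0.3400, 0.2100)
After 3 days: (0.2080, 0.2100, 0.3580, 0.2240)
P(in High after 3 days) = 0.2100

0.2100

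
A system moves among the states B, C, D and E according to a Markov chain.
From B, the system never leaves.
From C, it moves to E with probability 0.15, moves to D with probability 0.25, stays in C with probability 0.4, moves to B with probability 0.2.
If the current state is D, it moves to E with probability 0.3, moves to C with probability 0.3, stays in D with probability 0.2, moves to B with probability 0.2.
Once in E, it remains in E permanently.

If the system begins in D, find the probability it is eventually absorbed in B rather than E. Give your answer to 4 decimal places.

Let h(s) be the probability of absorption at B starting from transient state s. Then h(B) = 1 and h(E) = 0. By first-step analysis:
h(C) = 0.2·1 + 0.4·h(C) + 0.25·h(D) + 0.15·0
h(D) = 0.2·1 + 0.3·h(C) + 0.2·h(D) + 0.3·0
Solving: h(C) = 0.5185, h(D) = 0.4444.
Starting from D, the probability is 0.4444.

0.4444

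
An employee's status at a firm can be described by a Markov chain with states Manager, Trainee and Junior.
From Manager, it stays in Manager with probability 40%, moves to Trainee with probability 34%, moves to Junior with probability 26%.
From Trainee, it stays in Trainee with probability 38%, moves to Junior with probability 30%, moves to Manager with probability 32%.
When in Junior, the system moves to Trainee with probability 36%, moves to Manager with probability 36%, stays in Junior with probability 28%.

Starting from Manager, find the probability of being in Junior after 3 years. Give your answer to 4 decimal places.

Propagate the distribution vector 3 years from Manager.
After 0 years: (1.0000, 0.0000, 0.0000)
After 1 year: (0.4000, 0.3400, 0.2600)
After 2 years: (0.3624, 0.3588, 0.2788)
After 3 years: (0.3601, 0.3599, 0.2799)
P(in Junior after 3 years) = 0.2799

0.2799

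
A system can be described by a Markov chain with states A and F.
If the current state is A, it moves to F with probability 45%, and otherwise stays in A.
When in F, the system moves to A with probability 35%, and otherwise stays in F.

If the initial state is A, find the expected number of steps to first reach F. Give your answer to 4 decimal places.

2.2222

Let t(s) be the expected number of steps to first reach F from state s, with t(F) = 0. Conditioning on the first step:
t(A) = 1 + 0.55·t(A)
Solving: t(A) = 2.2222.
Expected steps from A to F: 2.2222.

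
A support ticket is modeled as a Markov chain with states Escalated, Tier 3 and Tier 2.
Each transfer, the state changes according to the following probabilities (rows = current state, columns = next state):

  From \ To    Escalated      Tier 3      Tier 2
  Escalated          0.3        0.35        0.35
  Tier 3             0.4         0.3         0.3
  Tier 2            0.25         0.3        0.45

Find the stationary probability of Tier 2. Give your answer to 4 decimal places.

Let the stationary distribution be π with π = πP and π_1 + π_2 + π_3 = 1.
π_1 = 0.3·π_1 + 0.4·π_2 + 0.25·π_3
π_2 = 0.35·π_1 + 0.3·π_2 + 0.3·π_3
Solving with the normalization constraint gives π = (0.3130, 0.3156, 0.3714).
So the stationary probability of Tier 2 is 0.3714.

0.3714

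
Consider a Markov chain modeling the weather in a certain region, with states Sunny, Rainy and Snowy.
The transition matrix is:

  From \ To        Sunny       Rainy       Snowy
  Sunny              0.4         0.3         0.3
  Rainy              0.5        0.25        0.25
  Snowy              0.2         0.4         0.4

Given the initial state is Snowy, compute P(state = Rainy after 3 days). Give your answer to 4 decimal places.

0.3160

Propagate the distribution vector 3 days from Snowy.
After 0 days: (0.0000, 0.0000, 1.0000)
After 1 day: (0.2000, 0.4000, 0.4000)
After 2 days: (0.3600, 0.3200, 0.3200)
After 3 days: (0.3680, 0.3160, 0.3160)
P(in Rainy after 3 days) = 0.3160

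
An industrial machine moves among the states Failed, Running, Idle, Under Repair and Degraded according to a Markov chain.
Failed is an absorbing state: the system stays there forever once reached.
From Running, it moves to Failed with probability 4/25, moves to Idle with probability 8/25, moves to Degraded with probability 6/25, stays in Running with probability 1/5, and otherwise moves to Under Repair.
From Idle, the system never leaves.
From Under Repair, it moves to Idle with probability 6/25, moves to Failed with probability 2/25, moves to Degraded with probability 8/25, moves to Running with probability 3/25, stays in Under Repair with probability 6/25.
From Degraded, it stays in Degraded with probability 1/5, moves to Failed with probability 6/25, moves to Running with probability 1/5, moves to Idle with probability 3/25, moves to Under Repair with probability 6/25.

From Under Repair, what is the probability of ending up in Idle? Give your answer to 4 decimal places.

Let h(s) be the probability of absorption at Idle starting from transient state s. Then h(Idle) = 1 and h(Failed) = 0. By first-step analysis:
h(Running) = 0.16·0 + 0.2·h(Running) + 0.32·1 + 0.08·h(Under Repair) + 0.24·h(Degraded)
h(Under Repair) = 0.08·0 + 0.12·h(Running) + 0.24·1 + 0.24·h(Under Repair) + 0.32·h(Degraded)
h(Degraded) = 0.24·0 + 0.2·h(Running) + 0.12·1 + 0.24·h(Under Repair) + 0.2·h(Degraded)
Solving: h(Running) = 0.6078, h(Under Repair) = 0.6168, h(Degraded) = 0.4870.
Starting from Under Repair, the probability is 0.6168.

0.6168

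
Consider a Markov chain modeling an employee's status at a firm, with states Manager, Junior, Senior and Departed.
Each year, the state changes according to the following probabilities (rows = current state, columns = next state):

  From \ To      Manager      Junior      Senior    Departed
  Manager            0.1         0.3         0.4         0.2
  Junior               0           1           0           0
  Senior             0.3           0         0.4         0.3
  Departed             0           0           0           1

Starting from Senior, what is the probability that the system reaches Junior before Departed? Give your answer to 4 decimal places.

Let h(s) be the probability of absorption at Junior starting from transient state s. Then h(Junior) = 1 and h(Departed) = 0. By first-step analysis:
h(Manager) = 0.1·h(Manager) + 0.3·1 + 0.4·h(Senior) + 0.2·0
h(Senior) = 0.3·h(Manager) + 0.4·h(Senior) + 0.3·0
Solving: h(Manager) = 0.4286, h(Senior) = 0.2143.
Starting from Senior, the probability is 0.2143.

0.2143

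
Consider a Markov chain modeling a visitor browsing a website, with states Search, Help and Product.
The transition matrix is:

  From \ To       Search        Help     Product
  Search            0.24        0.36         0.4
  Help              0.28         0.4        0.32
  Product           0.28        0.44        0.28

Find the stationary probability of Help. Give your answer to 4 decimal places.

Let the stationary distribution be π with π = πP and π_1 + π_2 + π_3 = 1.
π_1 = 0.24·π_1 + 0.28·π_2 + 0.28·π_3
π_2 = 0.36·π_1 + 0.4·π_2 + 0.44·π_3
Solving with the normalization constraint gives π = (0.2692, 0.4024, 0.3284).
So the stationary probability of Help is 0.4024.

0.4024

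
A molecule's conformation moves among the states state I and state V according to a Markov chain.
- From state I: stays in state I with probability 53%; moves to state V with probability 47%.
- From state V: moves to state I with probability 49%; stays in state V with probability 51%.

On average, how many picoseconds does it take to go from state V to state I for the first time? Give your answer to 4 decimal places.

2.0408

Let t(s) be the expected number of picoseconds to first reach state I from state s, with t(state I) = 0. Conditioning on the first picosecond:
t(state V) = 1 + 0.51·t(state V)
Solving: t(state V) = 2.0408.
Expected picoseconds from state V to state I: 2.0408.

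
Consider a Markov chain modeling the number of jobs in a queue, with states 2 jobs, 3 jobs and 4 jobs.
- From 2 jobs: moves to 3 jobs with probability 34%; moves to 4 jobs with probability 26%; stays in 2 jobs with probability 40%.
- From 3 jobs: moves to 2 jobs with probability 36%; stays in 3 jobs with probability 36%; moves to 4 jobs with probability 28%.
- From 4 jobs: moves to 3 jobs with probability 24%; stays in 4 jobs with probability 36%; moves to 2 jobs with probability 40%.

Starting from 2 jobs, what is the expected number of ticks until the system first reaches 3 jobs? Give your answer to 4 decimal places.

3.2143

Let t(s) be the expected number of ticks to first reach 3 jobs from state s, with t(3 jobs) = 0. Conditioning on the first tick:
t(2 jobs) = 1 + 0.4·t(2 jobs) + 0.26·t(4 jobs)
t(4 jobs) = 1 + 0.4·t(2 jobs) + 0.36·t(4 jobs)
Solving: t(2 jobs) = 3.2143, t(4 jobs) = 3.5714.
Expected ticks from 2 jobs to 3 jobs: 3.2143.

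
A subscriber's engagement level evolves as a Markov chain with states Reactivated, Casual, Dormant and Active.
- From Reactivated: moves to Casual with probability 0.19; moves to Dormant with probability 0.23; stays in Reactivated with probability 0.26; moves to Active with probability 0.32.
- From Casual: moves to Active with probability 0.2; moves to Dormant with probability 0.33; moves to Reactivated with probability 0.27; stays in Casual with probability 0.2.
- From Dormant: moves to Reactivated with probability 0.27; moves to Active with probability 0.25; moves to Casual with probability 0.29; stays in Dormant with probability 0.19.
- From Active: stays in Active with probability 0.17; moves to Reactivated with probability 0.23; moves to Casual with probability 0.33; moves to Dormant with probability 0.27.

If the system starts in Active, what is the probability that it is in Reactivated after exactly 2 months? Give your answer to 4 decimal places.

Propagate the distribution vector 2 months from Active.
After 0 months: (0.0000, 0.0000, 0.0000, 1.0000)
After 1 month: (0.2300, 0.3300, 0.2700, 0.1700)
After 2 months: (0.2609, 0.2441, 0.2590, 0.2360)
P(in Reactivated after 2 months) = 0.2609

0.2609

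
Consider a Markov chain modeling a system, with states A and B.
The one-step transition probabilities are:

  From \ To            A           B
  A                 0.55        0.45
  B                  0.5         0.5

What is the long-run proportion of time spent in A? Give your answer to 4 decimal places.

0.5263

Let the stationary distribution be π with π = πP and π_1 + π_2 = 1.
π_1 = 0.55·π_1 + 0.5·π_2
Solving with the normalization constraint gives π = (0.5263, 0.4737).
So the stationary probability of A is 0.5263.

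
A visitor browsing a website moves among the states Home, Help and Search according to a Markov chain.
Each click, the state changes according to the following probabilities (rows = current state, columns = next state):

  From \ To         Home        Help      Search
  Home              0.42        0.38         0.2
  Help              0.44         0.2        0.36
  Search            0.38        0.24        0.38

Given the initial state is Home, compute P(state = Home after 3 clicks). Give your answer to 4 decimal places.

0.4138

Propagate the distribution vector 3 clicks from Home.
After 0 clicks: (1.0000, 0.0000, 0.0000)
After 1 click: (0.4200, 0.3800, 0.2000)
After 2 clicks: (0.4196, 0.2836, 0.2968)
After 3 clicks: (0.4138, 0.2874, 0.2988)
P(in Home after 3 clicks) = 0.4138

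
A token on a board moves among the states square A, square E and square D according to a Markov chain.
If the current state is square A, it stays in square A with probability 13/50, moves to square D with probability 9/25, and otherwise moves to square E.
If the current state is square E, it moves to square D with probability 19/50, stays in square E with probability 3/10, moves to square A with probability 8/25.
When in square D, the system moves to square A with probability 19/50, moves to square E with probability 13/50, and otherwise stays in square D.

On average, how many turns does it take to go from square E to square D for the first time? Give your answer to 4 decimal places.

Let t(s) be the expected number of turns to first reach square D from state s, with t(square D) = 0. Conditioning on the first turn:
t(square A) = 1 + 0.26·t(square A) + 0.38·t(square E)
t(square E) = 1 + 0.32·t(square A) + 0.3·t(square E)
Solving: t(square A) = 2.7245, t(square E) = 2.6741.
Expected turns from square E to square D: 2.6741.

2.6741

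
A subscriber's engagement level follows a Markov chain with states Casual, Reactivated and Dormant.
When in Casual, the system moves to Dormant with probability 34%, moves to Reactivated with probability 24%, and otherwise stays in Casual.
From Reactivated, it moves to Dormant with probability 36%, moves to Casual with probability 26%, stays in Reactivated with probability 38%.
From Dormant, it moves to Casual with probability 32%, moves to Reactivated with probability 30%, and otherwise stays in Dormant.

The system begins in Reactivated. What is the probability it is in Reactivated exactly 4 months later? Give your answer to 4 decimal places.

Propagate the distribution vector 4 months from Reactivated.
After 0 months: (0.0000, 1.0000, 0.0000)
After 1 month: (0.2600, 0.3800, 0.3600)
After 2 months: (0.3232, 0.3148, 0.3620)
After 3 months: (0.3334, 0.3058, 0.3608)
After 4 months: (0.3350, 0.3045, 0.3605)
P(in Reactivated after 4 months) = 0.3045

0.3045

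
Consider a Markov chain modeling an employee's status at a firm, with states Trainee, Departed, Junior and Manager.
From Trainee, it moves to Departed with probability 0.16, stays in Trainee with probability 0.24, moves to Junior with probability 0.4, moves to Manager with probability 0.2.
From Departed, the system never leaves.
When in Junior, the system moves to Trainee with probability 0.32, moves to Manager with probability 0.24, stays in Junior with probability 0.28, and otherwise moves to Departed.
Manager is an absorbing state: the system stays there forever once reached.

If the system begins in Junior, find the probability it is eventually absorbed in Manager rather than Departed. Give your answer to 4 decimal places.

Let h(s) be the probability of absorption at Manager starting from transient state s. Then h(Manager) = 1 and h(Departed) = 0. By first-step analysis:
h(Trainee) = 0.24·h(Trainee) + 0.16·0 + 0.4·h(Junior) + 0.2·1
h(Junior) = 0.32·h(Trainee) + 0.16·0 + 0.28·h(Junior) + 0.24·1
Solving: h(Trainee) = 0.5725, h(Junior) = 0.5878.
Starting from Junior, the probability is 0.5878.

0.5878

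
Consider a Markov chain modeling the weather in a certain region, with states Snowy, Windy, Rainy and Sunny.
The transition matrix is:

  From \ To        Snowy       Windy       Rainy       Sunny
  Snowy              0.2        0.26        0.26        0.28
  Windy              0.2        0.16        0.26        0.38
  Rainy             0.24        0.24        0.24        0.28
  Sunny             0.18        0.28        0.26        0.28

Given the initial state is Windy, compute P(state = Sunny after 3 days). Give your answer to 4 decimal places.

Propagate the distribution vector 3 days from Windy.
After 0 days: (0.0000, 1.0000, 0.0000, 0.0000)
After 1 day: (0.2000, 0.1600, 0.2600, 0.3800)
After 2 days: (0.2028, 0.2464, 0.2548, 0.2960)
After 3 days: (0.2043, 0.2362, 0.2549, 0.3046)
P(in Sunny after 3 days) = 0.3046

0.3046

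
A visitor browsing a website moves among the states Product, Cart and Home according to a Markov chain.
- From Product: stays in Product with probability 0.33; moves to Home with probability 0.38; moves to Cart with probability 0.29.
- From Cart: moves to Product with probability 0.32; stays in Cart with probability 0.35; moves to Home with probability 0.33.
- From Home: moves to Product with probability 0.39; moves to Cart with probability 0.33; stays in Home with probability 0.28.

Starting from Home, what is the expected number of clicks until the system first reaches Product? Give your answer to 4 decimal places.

Let t(s) be the expected number of clicks to first reach Product from state s, with t(Product) = 0. Conditioning on the first click:
t(Cart) = 1 + 0.35·t(Cart) + 0.33·t(Home)
t(Home) = 1 + 0.33·t(Cart) + 0.28·t(Home)
Solving: t(Cart) = 2.9240, t(Home) = 2.7290.
Expected clicks from Home to Product: 2.7290.

2.7290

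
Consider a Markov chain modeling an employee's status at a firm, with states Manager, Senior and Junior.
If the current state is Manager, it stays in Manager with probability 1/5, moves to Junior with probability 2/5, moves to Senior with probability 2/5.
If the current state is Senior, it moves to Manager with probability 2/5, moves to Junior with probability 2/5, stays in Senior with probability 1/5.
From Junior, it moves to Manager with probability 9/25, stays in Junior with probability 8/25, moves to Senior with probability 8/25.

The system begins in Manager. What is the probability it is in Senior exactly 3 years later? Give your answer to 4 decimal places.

Propagate the distribution vector 3 years from Manager.
After 0 years: (1.0000, 0.0000, 0.0000)
After 1 year: (0.2000, 0.4000, 0.4000)
After 2 years: (0.3440, 0.2880, 0.3680)
After 3 years: (0.3165, 0.3130, 0.3706)
P(in Senior after 3 years) = 0.3130

0.3130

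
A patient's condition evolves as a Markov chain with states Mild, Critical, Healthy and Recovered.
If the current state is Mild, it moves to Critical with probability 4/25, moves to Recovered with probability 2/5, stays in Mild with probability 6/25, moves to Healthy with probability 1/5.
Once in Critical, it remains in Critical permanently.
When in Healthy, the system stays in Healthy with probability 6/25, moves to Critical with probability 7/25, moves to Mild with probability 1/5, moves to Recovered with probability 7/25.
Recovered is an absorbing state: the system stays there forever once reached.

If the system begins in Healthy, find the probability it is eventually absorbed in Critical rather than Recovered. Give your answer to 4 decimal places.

Let h(s) be the probability of absorption at Critical starting from transient state s. Then h(Critical) = 1 and h(Recovered) = 0. By first-step analysis:
h(Mild) = 0.24·h(Mild) + 0.16·1 + 0.2·h(Healthy) + 0.4·0
h(Healthy) = 0.2·h(Mild) + 0.28·1 + 0.24·h(Healthy) + 0.28·0
Solving: h(Mild) = 0.3304, h(Healthy) = 0.4554.
Starting from Healthy, the probability is 0.4554.

0.4554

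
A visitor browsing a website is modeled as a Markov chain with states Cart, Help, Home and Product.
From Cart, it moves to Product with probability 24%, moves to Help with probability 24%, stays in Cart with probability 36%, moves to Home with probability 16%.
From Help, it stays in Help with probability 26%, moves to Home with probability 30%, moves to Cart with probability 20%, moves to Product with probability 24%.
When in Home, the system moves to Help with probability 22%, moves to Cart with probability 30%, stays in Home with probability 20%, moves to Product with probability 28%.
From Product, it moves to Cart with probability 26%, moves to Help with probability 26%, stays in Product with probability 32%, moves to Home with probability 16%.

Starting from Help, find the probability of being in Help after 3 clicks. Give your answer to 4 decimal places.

Propagate the distribution vector 3 clicks from Help.
After 0 clicks: (0.0000, 1.0000, 0.0000, 0.0000)
After 1 click: (0.2000, 0.2600, 0.3000, 0.2400)
After 2 clicks: (0.2764, 0.2440, 0.2084, 0.2712)
After 3 clicks: (0.2813, 0.2461, 0.2025, 0.2700)
P(in Help after 3 clicks) = 0.2461

0.2461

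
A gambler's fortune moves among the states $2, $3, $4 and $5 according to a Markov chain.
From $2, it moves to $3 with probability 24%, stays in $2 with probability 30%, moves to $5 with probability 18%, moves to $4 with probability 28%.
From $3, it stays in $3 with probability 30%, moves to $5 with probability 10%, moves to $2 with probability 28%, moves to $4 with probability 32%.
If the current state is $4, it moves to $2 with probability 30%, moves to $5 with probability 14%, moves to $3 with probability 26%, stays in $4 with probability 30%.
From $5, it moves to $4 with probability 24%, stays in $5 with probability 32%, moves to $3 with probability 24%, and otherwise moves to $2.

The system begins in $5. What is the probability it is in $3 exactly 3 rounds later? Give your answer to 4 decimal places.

Propagate the distribution vector 3 rounds from $5.
After 0 rounds: (0.0000, 0.0000, 0.0000, 1.0000)
After 1 round: (0.2000, 0.2400, 0.2400, 0.3200)
After 2 rounds: (0.2632, 0.2592, 0.2816, 0.1960)
After 3 rounds: (0.2752, 0.2612, 0.2882, 0.1754)
P(in $3 after 3 rounds) = 0.2612

0.2612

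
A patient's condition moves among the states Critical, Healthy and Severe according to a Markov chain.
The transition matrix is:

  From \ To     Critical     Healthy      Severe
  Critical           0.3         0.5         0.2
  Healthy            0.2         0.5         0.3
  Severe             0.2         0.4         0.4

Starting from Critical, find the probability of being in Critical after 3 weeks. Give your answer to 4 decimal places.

0.2230

Propagate the distribution vector 3 weeks from Critical.
After 0 weeks: (1.0000, 0.0000, 0.0000)
After 1 week: (0.3000, 0.5000, 0.2000)
After 2 weeks: (0.2300, 0.4800, 0.2900)
After 3 weeks: (0.2230, 0.4710, 0.3060)
P(in Critical after 3 weeks) = 0.2230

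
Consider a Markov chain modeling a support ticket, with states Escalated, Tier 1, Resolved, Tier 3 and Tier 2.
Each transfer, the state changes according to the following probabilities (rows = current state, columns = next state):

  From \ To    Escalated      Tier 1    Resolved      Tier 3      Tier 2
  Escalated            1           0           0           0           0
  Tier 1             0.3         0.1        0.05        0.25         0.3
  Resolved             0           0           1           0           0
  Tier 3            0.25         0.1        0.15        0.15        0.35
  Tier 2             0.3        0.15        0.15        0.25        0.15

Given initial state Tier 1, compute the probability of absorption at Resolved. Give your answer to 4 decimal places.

Let h(s) be the probability of absorption at Resolved starting from transient state s. Then h(Resolved) = 1 and h(Escalated) = 0. By first-step analysis:
h(Tier 1) = 0.3·0 + 0.1·h(Tier 1) + 0.05·1 + 0.25·h(Tier 3) + 0.3·h(Tier 2)
h(Tier 3) = 0.25·0 + 0.1·h(Tier 1) + 0.15·1 + 0.15·h(Tier 3) + 0.35·h(Tier 2)
h(Tier 2) = 0.3·0 + 0.15·h(Tier 1) + 0.15·1 + 0.25·h(Tier 3) + 0.15·h(Tier 2)
Solving: h(Tier 1) = 0.2569, h(Tier 3) = 0.3391, h(Tier 2) = 0.3215.
Starting from Tier 1, the probability is 0.2569.

0.2569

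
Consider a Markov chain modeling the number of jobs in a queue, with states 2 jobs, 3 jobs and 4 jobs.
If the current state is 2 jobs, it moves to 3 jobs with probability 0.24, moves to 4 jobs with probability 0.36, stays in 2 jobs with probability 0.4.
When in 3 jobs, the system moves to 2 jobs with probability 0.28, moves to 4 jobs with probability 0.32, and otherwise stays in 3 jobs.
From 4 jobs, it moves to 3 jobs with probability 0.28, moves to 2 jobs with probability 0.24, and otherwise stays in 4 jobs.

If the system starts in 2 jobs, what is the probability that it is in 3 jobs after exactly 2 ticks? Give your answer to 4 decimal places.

Sum over the intermediate state after 1 tick:
P = P(2 jobs→2 jobs)·P(2 jobs→3 jobs) + P(2 jobs→3 jobs)·P(3 jobs→3 jobs) + P(2 jobs→4 jobs)·P(4 jobs→3 jobs)
  = 0.4×0.24 + 0.24×0.4 + 0.36×0.28
  = 0.0960 + 0.0960 + 0.1008 = 0.2928

0.2928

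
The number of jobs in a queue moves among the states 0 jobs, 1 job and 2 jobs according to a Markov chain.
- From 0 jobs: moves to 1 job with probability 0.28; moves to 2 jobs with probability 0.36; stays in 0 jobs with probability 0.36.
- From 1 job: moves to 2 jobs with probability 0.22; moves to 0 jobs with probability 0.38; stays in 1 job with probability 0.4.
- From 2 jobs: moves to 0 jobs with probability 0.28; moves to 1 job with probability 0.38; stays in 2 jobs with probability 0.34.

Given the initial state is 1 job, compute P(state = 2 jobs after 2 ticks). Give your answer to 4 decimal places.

0.2996

Sum over the intermediate state after 1 tick:
P = P(1 job→0 jobs)·P(0 jobs→2 jobs) + P(1 job→1 job)·P(1 job→2 jobs) + P(1 job→2 jobs)·P(2 jobs→2 jobs)
  = 0.38×0.36 + 0.4×0.22 + 0.22×0.34
  = 0.1368 + 0.0880 + 0.0748 = 0.2996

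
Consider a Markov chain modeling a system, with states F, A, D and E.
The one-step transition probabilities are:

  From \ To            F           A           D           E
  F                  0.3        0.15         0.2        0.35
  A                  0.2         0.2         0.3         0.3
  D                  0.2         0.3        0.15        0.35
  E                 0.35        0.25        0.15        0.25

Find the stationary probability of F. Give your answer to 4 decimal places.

Let the stationary distribution be π with π = πP and π_1 + π_2 + π_3 + π_4 = 1.
π_1 = 0.3·π_1 + 0.2·π_2 + 0.2·π_3 + 0.35·π_4
π_2 = 0.15·π_1 + 0.2·π_2 + 0.3·π_3 + 0.25·π_4
π_3 = 0.2·π_1 + 0.3·π_2 + 0.15·π_3 + 0.15·π_4
Solving with the normalization constraint gives π = (0.2736, 0.2214, 0.1969, 0.3081).
So the stationary probability of F is 0.2736.

0.2736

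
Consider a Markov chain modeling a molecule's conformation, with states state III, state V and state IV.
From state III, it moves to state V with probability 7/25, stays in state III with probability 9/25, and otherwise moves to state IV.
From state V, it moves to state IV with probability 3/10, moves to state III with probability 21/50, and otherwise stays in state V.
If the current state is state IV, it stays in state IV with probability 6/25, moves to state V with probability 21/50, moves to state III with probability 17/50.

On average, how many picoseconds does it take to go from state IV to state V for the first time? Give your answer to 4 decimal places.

Let t(s) be the expected number of picoseconds to first reach state V from state s, with t(state V) = 0. Conditioning on the first picosecond:
t(state III) = 1 + 0.36·t(state III) + 0.36·t(state IV)
t(state IV) = 1 + 0.34·t(state III) + 0.24·t(state IV)
Solving: t(state III) = 3.0769, t(state IV) = 2.6923.
Expected picoseconds from state IV to state V: 2.6923.

2.6923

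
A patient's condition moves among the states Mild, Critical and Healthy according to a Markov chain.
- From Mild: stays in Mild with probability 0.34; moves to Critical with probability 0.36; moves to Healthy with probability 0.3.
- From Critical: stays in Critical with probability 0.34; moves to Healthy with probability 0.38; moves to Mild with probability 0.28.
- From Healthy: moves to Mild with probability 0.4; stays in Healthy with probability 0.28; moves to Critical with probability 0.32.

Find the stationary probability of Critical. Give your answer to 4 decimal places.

0.3404

Let the stationary distribution be π with π = πP and π_1 + π_2 + π_3 = 1.
π_1 = 0.34·π_1 + 0.28·π_2 + 0.4·π_3
π_2 = 0.36·π_1 + 0.34·π_2 + 0.32·π_3
Solving with the normalization constraint gives π = (0.3388, 0.3404, 0.3208).
So the stationary probability of Critical is 0.3404.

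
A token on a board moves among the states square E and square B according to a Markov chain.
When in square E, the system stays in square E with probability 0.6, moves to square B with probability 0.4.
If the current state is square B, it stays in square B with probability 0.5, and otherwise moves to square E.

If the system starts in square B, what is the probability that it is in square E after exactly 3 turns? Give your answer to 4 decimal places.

Propagate the distribution vector 3 turns from square B.
After 0 turns: (0.0000, 1.0000)
After 1 turn: (0.5000, 0.5000)
After 2 turns: (0.5500, 0.4500)
After 3 turns: (0.5550, 0.4450)
P(in square E after 3 turns) = 0.5550

0.5550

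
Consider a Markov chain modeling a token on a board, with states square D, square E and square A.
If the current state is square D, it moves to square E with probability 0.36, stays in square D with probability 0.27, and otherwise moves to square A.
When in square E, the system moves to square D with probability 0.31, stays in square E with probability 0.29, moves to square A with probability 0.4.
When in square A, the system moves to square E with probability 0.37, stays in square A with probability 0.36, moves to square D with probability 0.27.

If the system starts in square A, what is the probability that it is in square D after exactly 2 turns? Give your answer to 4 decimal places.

Sum over the intermediate state after 1 turn:
P = P(square A→square D)·P(square D→square D) + P(square A→square E)·P(square E→square D) + P(square A→square A)·P(square A→square D)
  = 0.27×0.27 + 0.37×0.31 + 0.36×0.27
  = 0.0729 + 0.1147 + 0.0972 = 0.2848

0.2848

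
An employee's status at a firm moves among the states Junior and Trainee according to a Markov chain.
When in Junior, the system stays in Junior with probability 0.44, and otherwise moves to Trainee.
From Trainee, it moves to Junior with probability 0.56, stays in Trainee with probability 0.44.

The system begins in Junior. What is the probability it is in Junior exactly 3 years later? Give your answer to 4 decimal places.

Propagate the distribution vector 3 years from Junior.
After 0 years: (1.0000, 0.0000)
After 1 year: (0.4400, 0.5600)
After 2 years: (0.5072, 0.4928)
After 3 years: (0.4991, 0.5009)
P(in Junior after 3 years) = 0.4991

0.4991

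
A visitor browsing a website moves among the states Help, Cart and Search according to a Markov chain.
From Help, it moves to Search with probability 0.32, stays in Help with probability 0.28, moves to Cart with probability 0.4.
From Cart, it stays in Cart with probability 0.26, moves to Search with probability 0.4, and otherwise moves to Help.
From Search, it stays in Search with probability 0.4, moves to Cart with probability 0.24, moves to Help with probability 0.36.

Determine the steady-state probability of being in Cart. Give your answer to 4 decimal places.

0.2984

Let the stationary distribution be π with π = πP and π_1 + π_2 + π_3 = 1.
π_1 = 0.28·π_1 + 0.34·π_2 + 0.36·π_3
π_2 = 0.4·π_1 + 0.26·π_2 + 0.24·π_3
Solving with the normalization constraint gives π = (0.3278, 0.2984, 0.3738).
So the stationary probability of Cart is 0.2984.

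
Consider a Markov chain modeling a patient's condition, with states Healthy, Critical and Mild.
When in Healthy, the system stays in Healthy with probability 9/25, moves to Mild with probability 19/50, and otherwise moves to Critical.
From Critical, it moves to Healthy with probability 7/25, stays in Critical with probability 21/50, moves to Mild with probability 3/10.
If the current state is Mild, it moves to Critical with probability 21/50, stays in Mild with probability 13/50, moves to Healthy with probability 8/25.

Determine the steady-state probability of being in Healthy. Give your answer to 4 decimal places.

0.3180

Let the stationary distribution be π with π = πP and π_1 + π_2 + π_3 = 1.
π_1 = 0.36·π_1 + 0.28·π_2 + 0.32·π_3
π_2 = 0.26·π_1 + 0.42·π_2 + 0.42·π_3
Solving with the normalization constraint gives π = (0.3180, 0.3691, 0.3129).
So the stationary probability of Healthy is 0.3180.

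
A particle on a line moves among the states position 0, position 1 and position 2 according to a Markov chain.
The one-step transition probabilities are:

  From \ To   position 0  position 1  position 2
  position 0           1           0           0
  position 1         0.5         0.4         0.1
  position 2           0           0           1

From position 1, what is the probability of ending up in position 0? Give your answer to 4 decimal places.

Let h(s) be the probability of absorption at position 0 starting from transient state s. Then h(position 0) = 1 and h(position 2) = 0. By first-step analysis:
h(position 1) = 0.5·1 + 0.4·h(position 1) + 0.1·0
Solving: h(position 1) = 0.8333.
Starting from position 1, the probability is 0.8333.

0.8333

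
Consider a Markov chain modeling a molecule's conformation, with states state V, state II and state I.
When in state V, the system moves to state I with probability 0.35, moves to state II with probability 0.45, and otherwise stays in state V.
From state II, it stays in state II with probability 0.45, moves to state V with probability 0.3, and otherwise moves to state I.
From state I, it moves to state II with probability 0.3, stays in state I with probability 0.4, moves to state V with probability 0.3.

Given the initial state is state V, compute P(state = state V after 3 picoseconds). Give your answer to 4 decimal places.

Propagate the distribution vector 3 picoseconds from state V.
After 0 picoseconds: (1.0000, 0.0000, 0.0000)
After 1 picosecond: (0.2000, 0.4500, 0.3500)
After 2 picoseconds: (0.2800, 0.3975, 0.3225)
After 3 picoseconds: (0.2720, 0.4016, 0.3264)
P(in state V after 3 picoseconds) = 0.2720

0.2720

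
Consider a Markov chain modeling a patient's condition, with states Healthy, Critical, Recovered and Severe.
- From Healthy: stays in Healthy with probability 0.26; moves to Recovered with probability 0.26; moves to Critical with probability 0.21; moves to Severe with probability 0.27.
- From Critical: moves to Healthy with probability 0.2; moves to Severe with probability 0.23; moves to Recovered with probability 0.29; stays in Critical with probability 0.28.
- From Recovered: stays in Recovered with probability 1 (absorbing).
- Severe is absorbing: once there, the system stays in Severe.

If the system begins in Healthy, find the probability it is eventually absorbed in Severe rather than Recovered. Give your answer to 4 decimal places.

0.4945

Let h(s) be the probability of absorption at Severe starting from transient state s. Then h(Severe) = 1 and h(Recovered) = 0. By first-step analysis:
h(Healthy) = 0.26·h(Healthy) + 0.21·h(Critical) + 0.26·0 + 0.27·1
h(Critical) = 0.2·h(Healthy) + 0.28·h(Critical) + 0.29·0 + 0.23·1
Solving: h(Healthy) = 0.4945, h(Critical) = 0.4568.
Starting from Healthy, the probability is 0.4945.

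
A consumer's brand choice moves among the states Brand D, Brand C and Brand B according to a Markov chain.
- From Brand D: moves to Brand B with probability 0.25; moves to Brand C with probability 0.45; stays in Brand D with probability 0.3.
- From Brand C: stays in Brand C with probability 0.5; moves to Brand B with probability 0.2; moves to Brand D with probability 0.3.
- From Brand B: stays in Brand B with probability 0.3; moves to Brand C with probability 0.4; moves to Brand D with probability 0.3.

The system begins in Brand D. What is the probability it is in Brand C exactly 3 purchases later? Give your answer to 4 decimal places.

0.4610

Propagate the distribution vector 3 purchases from Brand D.
After 0 purchases: (1.0000, 0.0000, 0.0000)
After 1 purchase: (0.3000, 0.4500, 0.2500)
After 2 purchases: (0.3000, 0.4600, 0.2400)
After 3 purchases: (0.3000, 0.4610, 0.2390)
P(in Brand C after 3 purchases) = 0.4610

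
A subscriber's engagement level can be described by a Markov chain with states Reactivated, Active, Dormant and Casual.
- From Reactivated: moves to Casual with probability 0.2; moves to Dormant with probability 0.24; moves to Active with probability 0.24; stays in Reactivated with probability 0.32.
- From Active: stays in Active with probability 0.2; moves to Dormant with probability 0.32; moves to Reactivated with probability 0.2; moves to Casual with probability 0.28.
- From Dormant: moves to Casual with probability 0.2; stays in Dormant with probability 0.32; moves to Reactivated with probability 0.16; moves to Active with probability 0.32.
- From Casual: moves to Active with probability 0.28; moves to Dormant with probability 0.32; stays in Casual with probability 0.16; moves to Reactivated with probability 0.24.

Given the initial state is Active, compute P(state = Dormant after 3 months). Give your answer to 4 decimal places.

Propagate the distribution vector 3 months from Active.
After 0 months: (0.0000, 1.0000, 0.0000, 0.0000)
After 1 month: (0.2000, 0.2000, 0.3200, 0.2800)
After 2 months: (0.2224, 0.2688, 0.3040, 0.2048)
After 3 months: (0.2227, 0.2618, 0.3022, 0.2133)
P(in Dormant after 3 months) = 0.3022

0.3022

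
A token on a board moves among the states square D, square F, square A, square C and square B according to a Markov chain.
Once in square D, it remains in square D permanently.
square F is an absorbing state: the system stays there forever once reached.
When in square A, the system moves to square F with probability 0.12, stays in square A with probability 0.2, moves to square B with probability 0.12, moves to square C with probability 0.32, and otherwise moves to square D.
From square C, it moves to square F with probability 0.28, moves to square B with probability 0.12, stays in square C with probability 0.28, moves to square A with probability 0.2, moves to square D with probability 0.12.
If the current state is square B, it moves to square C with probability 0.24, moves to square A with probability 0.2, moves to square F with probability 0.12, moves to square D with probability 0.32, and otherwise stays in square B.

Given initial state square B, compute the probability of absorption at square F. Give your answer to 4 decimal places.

0.3935

Let h(s) be the probability of absorption at square F starting from transient state s. Then h(square F) = 1 and h(square D) = 0. By first-step analysis:
h(square A) = 0.24·0 + 0.12·1 + 0.2·h(square A) + 0.32·h(square C) + 0.12·h(square B)
h(square C) = 0.12·0 + 0.28·1 + 0.2·h(square A) + 0.28·h(square C) + 0.12·h(square B)
h(square B) = 0.32·0 + 0.12·1 + 0.2·h(square A) + 0.24·h(square C) + 0.12·h(square B)
Solving: h(square A) = 0.4397, h(square C) = 0.5766, h(square B) = 0.3935.
Starting from square B, the probability is 0.3935.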